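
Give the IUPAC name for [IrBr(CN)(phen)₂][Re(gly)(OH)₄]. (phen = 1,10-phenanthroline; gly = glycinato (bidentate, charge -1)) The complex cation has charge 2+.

Both ions are complex: the cation is named first with the plain metal name, the anion second with the -ate form; each ion's ligands are alphabetised independently.
The complex cation is given as 2+; its ligand charges sum to -2, so Ir = +4.
A 1:1 salt means the anion carries the equal and opposite charge, 2−.
Anion: ligand charges sum to -5; for the ion to be 2−, Re = +3.

bromocyanobis(1,10-phenanthroline)iridium(IV) (glycinato)tetrahydroxorhenate(III)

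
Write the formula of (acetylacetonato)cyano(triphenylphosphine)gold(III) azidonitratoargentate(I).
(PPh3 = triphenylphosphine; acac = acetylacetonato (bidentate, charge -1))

Cation [Au…]: ligand charges -2, Au(III) ⇒ ion charge 1+.
Anion [Ag…]: ligand charges -2, Ag(I) ⇒ ion charge 1−.
One 1+ cation balances one 1− anion.

[Au(acac)(CN)(PPh3)][Ag(N3)(NO3)]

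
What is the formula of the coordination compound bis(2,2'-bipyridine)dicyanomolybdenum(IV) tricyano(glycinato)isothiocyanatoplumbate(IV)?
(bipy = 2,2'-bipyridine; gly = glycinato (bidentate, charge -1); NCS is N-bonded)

[Mo(bipy)2(CN)2][Pb(CN)3(gly)(NCS)]2

Cation [Mo…]: ligand charges -2, Mo(IV) ⇒ ion charge 2+.
Anion [Pb…]: ligand charges -5, Pb(IV) ⇒ ion charge 1−.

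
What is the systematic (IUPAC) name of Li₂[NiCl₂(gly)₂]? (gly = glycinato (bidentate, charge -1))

The 2 lithium counter-ions carry a total charge of +2, so each complex ion is 2−.
Ligand charges: 2×chloro (-1 each), 2×glycinato (-1 each); total -4. So Ni + (-4) = 2−, giving Ni = +2.
Ligands are named alphabetically: chloro before glycinato.
The complex ion is anionic, so nickel takes the -ate form nickelate(II).

lithium dichlorobis(glycinato)nickelate(II)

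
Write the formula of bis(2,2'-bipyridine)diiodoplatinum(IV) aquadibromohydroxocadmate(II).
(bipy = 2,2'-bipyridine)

Cation [Pt…]: ligand charges -2, Pt(IV) ⇒ ion charge 2+.
Anion [Cd…]: ligand charges -3, Cd(II) ⇒ ion charge 1−.
One 2+ cation requires 2 of the 1− anion.

[Pt(bipy)2I2][CdBr2(H2O)(OH)]2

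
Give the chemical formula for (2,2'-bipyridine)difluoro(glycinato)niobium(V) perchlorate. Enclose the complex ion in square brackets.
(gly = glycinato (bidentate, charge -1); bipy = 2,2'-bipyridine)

[Nb(bipy)F2(gly)](ClO4)2

Ligands: 2 fluoro (F, -1), 1 glycinato (gly, -1), 1 2,2'-bipyridine (bipy, neutral). Ligand charge sum = -3.
Charge balance with perchlorate (-1) requires 1 complex ion per 2 perchlorate.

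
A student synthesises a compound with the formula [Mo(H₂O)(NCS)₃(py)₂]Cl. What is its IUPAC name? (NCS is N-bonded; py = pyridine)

The 1 chloride counter-ion carries a total charge of -1, so each complex ion is 1+.
Ligand charges: 3×isothiocyanato (-1 each), 2×pyridine (neutral), 1×aqua (neutral); total -3. So Mo + (-3) = 1+, giving Mo = +4.
Ligands are named alphabetically: aqua before isothiocyanato before pyridine.

aquatriisothiocyanatobis(pyridine)molybdenum(IV) chloride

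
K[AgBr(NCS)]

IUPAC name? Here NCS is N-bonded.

The 1 potassium counter-ion carries a total charge of +1, so each complex ion is 1−.
Ligand charges: 1×bromo (-1 each), 1×isothiocyanato (-1 each); total -2. So Ag + (-2) = 1−, giving Ag = +1.
The complex ion is anionic, so silver takes the -ate form argentate(I).

potassium bromoisothiocyanatoargentate(I)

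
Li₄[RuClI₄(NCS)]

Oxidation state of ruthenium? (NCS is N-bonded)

+2

4 lithium outside the brackets (+1 each) → the complex ion is 4−.
Ligand charges: 4×I = -4; 1×Cl = -1; 1×NCS = -1; sum -6.
Ru + (-6) = 4− ⇒ Ru is +2.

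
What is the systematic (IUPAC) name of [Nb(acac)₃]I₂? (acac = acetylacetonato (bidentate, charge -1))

The 2 iodide counter-ions carry a total charge of -2, so each complex ion is 2+.
Ligand charges: 3×acetylacetonato (-1 each); total -3. So Nb + (-3) = 2+, giving Nb = +5.

tris(acetylacetonato)niobium(V) iodide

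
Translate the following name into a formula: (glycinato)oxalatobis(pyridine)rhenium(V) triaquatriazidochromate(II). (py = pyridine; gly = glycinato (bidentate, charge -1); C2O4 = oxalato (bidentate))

Cation [Re…]: ligand charges -3, Re(V) ⇒ ion charge 2+.
Anion [Cr…]: ligand charges -3, Cr(II) ⇒ ion charge 1−.

[Re(C2O4)(gly)(py)2][Cr(H2O)3(N3)3]2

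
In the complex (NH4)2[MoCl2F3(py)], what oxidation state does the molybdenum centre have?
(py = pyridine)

+3

2 ammonium outside the brackets (+1 each) → the complex ion is 2−.
Ligand charges: 3×F = -3; 2×Cl = -2; 1×py neutral; sum -5.
Mo + (-5) = 2− ⇒ Mo is +3.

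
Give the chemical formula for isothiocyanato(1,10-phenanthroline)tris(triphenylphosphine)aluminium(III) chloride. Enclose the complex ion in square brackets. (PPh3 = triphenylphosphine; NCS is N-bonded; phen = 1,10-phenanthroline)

Ligands: 3 triphenylphosphine (PPh3, neutral), 1 isothiocyanato (NCS, -1), 1 1,10-phenanthroline (phen, neutral). Ligand charge sum = -1.
Charge balance with chloride (-1) requires 1 complex ion per 2 chloride.

[Al(NCS)(phen)(PPh3)3]Cl2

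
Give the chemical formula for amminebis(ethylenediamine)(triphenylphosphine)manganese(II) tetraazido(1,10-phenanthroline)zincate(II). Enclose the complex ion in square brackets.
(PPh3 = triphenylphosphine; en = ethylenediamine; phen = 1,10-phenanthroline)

[Mn(en)2(NH3)(PPh3)][Zn(N3)4(phen)]

Cation [Mn…]: ligand charges 0, Mn(II) ⇒ ion charge 2+.
Anion [Zn…]: ligand charges -4, Zn(II) ⇒ ion charge 2−.
One 2+ cation balances one 2− anion.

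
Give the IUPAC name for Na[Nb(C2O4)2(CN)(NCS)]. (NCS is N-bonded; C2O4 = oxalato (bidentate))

sodium cyanoisothiocyanatodioxalatoniobate(V)

The 1 sodium counter-ion carries a total charge of +1, so each complex ion is 1−.
Ligand charges: 1×isothiocyanato (-1 each), 1×cyano (-1 each), 2×oxalato (-2 each); total -6. So Nb + (-6) = 1−, giving Nb = +5.
Ligands are named alphabetically: cyano before isothiocyanato before oxalato.
The complex ion is anionic, so niobium takes the -ate form niobate(V).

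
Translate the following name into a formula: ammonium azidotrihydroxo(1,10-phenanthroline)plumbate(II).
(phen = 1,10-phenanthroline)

Ligands: 3 hydroxo (OH, -1), 1 1,10-phenanthroline (phen, neutral), 1 azido (N3, -1). Ligand charge sum = -4.
Charge balance with ammonium (+1) requires 1 complex ion per 2 ammonium.

(NH4)2[Pb(N3)(OH)3(phen)]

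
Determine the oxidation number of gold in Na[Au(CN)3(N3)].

1 sodium outside the brackets (+1 each) → the complex ion is 1−.
Ligand charges: 1×N3 = -1; 3×CN = -3; sum -4.
Au + (-4) = 1− ⇒ Au is +3.

+3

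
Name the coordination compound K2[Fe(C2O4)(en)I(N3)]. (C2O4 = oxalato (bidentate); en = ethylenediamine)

potassium azido(ethylenediamine)iodooxalatoferrate(II)

The 2 potassium counter-ions carry a total charge of +2, so each complex ion is 2−.
Ligand charges: 1×oxalato (-2 each), 1×ethylenediamine (neutral), 1×iodo (-1 each), 1×azido (-1 each); total -4. So Fe + (-4) = 2−, giving Fe = +2.
Ligands are named alphabetically: azido before ethylenediamine before iodo before oxalato.
The complex ion is anionic, so iron takes the -ate form ferrate(II).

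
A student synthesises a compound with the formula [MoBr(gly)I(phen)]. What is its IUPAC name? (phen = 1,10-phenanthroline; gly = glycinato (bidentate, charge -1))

bromo(glycinato)iodo(1,10-phenanthroline)molybdenum(III)

There is no counter-ion, so the complex is neutral overall.
Ligand charges: 1×iodo (-1 each), 1×1,10-phenanthroline (neutral), 1×glycinato (-1 each), 1×bromo (-1 each); total -3. So Mo + (-3) = 0, giving Mo = +3.
Ligands are named alphabetically: bromo before glycinato before iodo before phenanthroline.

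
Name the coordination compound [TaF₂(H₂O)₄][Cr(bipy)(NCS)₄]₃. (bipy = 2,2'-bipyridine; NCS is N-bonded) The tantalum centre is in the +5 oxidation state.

tetraaquadifluorotantalum(V) (2,2'-bipyridine)tetraisothiocyanatochromate(III)

Both ions are complex: the cation is named first with the plain metal name, the anion second with the -ate form; each ion's ligands are alphabetised independently.
Ta is given as +5; the cation's ligand charges sum to -2, so the complex cation is 3+.
With 3 anions per cation, each anion must be 3/3 = 1−.
Anion: ligand charges sum to -4; for the ion to be 1−, Cr = +3.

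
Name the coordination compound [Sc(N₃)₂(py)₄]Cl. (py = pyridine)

diazidotetrakis(pyridine)scandium(III) chloride

The 1 chloride counter-ion carries a total charge of -1, so each complex ion is 1+.
Ligand charges: 4×pyridine (neutral), 2×azido (-1 each); total -2. So Sc + (-2) = 1+, giving Sc = +3.
Ligands are named alphabetically: azido before pyridine.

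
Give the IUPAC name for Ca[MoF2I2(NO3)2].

The 1 calcium counter-ion carries a total charge of +2, so each complex ion is 2−.
Ligand charges: 2×iodo (-1 each), 2×fluoro (-1 each), 2×nitrato (-1 each); total -6. So Mo + (-6) = 2−, giving Mo = +4.
Ligands are named alphabetically: fluoro before iodo before nitrato.
The complex ion is anionic, so molybdenum takes the -ate form molybdate(IV).

calcium difluorodiiododinitratomolybdate(IV)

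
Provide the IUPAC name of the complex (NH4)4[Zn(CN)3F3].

The 4 ammonium counter-ions carry a total charge of +4, so each complex ion is 4−.
Ligand charges: 3×fluoro (-1 each), 3×cyano (-1 each); total -6. So Zn + (-6) = 4−, giving Zn = +2.
Ligands are named alphabetically: cyano before fluoro.
The complex ion is anionic, so zinc takes the -ate form zincate(II).

ammonium tricyanotrifluorozincate(II)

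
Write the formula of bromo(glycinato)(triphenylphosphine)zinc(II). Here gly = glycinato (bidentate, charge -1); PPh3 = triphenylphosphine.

Ligands: 1 bromo (Br, -1), 1 glycinato (gly, -1), 1 triphenylphosphine (PPh3, neutral). Ligand charge sum = -2.
With Zn in oxidation state +2, the complex ion is [Zn...].

[ZnBr(gly)(PPh3)]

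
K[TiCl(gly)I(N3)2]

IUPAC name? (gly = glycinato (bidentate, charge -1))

potassium diazidochloro(glycinato)iodotitanate(IV)

The 1 potassium counter-ion carries a total charge of +1, so each complex ion is 1−.
Ligand charges: 1×iodo (-1 each), 1×glycinato (-1 each), 2×azido (-1 each), 1×chloro (-1 each); total -5. So Ti + (-5) = 1−, giving Ti = +4.
Ligands are named alphabetically: azido before chloro before glycinato before iodo.
The complex ion is anionic, so titanium takes the -ate form titanate(IV).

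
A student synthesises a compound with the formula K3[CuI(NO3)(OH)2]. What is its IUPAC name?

The 3 potassium counter-ions carry a total charge of +3, so each complex ion is 3−.
Ligand charges: 1×nitrato (-1 each), 2×hydroxo (-1 each), 1×iodo (-1 each); total -4. So Cu + (-4) = 3−, giving Cu = +1.
Ligands are named alphabetically: hydroxo before iodo before nitrato.
The complex ion is anionic, so copper takes the -ate form cuprate(I).

potassium dihydroxoiodonitratocuprate(I)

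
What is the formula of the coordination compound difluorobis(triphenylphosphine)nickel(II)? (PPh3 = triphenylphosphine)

[NiF2(PPh3)2]

Ligands: 2 fluoro (F, -1), 2 triphenylphosphine (PPh3, neutral). Ligand charge sum = -2.
With Ni in oxidation state +2, the complex ion is [Ni...].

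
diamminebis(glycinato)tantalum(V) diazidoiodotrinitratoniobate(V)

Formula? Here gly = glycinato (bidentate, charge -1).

Cation [Ta…]: ligand charges -2, Ta(V) ⇒ ion charge 3+.
Anion [Nb…]: ligand charges -6, Nb(V) ⇒ ion charge 1−.
One 3+ cation requires 3 of the 1− anion.

[Ta(gly)2(NH3)2][NbI(N3)2(NO3)3]3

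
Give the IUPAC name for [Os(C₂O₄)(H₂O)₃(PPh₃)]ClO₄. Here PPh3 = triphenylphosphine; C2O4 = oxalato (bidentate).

triaquaoxalato(triphenylphosphine)osmium(III) perchlorate

The 1 perchlorate counter-ion carries a total charge of -1, so each complex ion is 1+.
Ligand charges: 1×triphenylphosphine (neutral), 1×oxalato (-2 each), 3×aqua (neutral); total -2. So Os + (-2) = 1+, giving Os = +3.
Ligands are named alphabetically: aqua before oxalato before triphenylphosphine.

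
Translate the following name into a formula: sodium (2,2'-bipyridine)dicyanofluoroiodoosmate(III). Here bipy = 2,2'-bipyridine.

Ligands: 2 cyano (CN, -1), 1 2,2'-bipyridine (bipy, neutral), 1 iodo (I, -1), 1 fluoro (F, -1). Ligand charge sum = -4.
Charge balance with sodium (+1) requires 1 complex ion per 1 sodium.

Na[Os(bipy)(CN)2FI]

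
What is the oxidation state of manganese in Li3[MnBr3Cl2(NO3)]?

+3

3 lithium outside the brackets (+1 each) → the complex ion is 3−.
Ligand charges: 2×Cl = -2; 1×NO3 = -1; 3×Br = -3; sum -6.
Mn + (-6) = 3− ⇒ Mn is +3.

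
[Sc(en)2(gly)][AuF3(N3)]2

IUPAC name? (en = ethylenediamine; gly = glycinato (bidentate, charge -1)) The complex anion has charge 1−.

Both ions are complex: the cation is named first with the plain metal name, the anion second with the -ate form; each ion's ligands are alphabetised independently.
The complex anion is given as 1−; its ligand charges sum to -4, so Au = +3.
With 2 anions per cation, the cation must be 2×1 = 2+.
Cation: ligand charges sum to -1; for the ion to be 2+, Sc = +3.

bis(ethylenediamine)(glycinato)scandium(III) azidotrifluoroaurate(III)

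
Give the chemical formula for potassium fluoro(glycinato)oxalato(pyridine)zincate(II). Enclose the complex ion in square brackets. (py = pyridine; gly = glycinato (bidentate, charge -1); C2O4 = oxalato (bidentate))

Ligands: 1 pyridine (py, neutral), 1 glycinato (gly, -1), 1 fluoro (F, -1), 1 oxalato (C2O4, -2). Ligand charge sum = -4.
With Zn in oxidation state +2, the complex ion is [Zn...]^2−.
Charge balance with potassium (+1) requires 1 complex ion per 2 potassium.

K2[Zn(C2O4)F(gly)(py)]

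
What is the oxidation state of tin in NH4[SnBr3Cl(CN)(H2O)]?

1 ammonium outside the brackets (+1 each) → the complex ion is 1−.
Ligand charges: 1×CN = -1; 1×H2O neutral; 3×Br = -3; 1×Cl = -1; sum -5.
Sn + (-5) = 1− ⇒ Sn is +4.

+4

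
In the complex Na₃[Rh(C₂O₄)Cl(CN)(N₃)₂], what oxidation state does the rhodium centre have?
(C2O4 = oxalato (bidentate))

+3

3 sodium outside the brackets (+1 each) → the complex ion is 3−.
Ligand charges: 2×N3 = -2; 1×C2O4 = -2; 1×CN = -1; 1×Cl = -1; sum -6.
Rh + (-6) = 3− ⇒ Rh is +3.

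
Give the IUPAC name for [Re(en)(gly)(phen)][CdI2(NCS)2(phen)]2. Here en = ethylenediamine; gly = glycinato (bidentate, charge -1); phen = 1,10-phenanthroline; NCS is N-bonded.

Cadmium is always +2 in its complexes; the anion's ligand charges sum to -4, so the complex anion is 2−.
With 2 anions per cation, the cation must be 2×2 = 4+.
Cation: ligand charges sum to -1; for the ion to be 4+, Re = +5.

(ethylenediamine)(glycinato)(1,10-phenanthroline)rhenium(V) diiododiisothiocyanato(1,10-phenanthroline)cadmate(II)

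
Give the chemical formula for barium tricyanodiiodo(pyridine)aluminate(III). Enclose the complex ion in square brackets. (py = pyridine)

Ligands: 2 iodo (I, -1), 1 pyridine (py, neutral), 3 cyano (CN, -1). Ligand charge sum = -5.
With Al in oxidation state +3, the complex ion is [Al...]^2−.
Charge balance with barium (+2) requires 1 complex ion per 1 barium.

Ba[Al(CN)3I2(py)]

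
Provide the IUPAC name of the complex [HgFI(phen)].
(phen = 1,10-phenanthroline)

fluoroiodo(1,10-phenanthroline)mercury(II)

There is no counter-ion, so the complex is neutral overall.
Ligand charges: 1×1,10-phenanthroline (neutral), 1×iodo (-1 each), 1×fluoro (-1 each); total -2. So Hg + (-2) = 0, giving Hg = +2.
Ligands are named alphabetically: fluoro before iodo before phenanthroline.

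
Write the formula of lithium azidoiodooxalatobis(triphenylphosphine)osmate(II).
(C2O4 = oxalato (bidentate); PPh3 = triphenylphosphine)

Li2[Os(C2O4)I(N3)(PPh3)2]

Ligands: 1 oxalato (C2O4, -2), 1 iodo (I, -1), 1 azido (N3, -1), 2 triphenylphosphine (PPh3, neutral). Ligand charge sum = -4.
Charge balance with lithium (+1) requires 1 complex ion per 2 lithium.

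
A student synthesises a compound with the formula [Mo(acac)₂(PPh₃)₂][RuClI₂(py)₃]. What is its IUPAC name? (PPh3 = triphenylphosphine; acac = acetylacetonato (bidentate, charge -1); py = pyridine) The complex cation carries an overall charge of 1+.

Both ions are complex: the cation is named first with the plain metal name, the anion second with the -ate form; each ion's ligands are alphabetised independently.
The complex cation is given as 1+; its ligand charges sum to -2, so Mo = +3.
A 1:1 salt means the anion carries the equal and opposite charge, 1−.
Anion: ligand charges sum to -3; for the ion to be 1−, Ru = +2.

bis(acetylacetonato)bis(triphenylphosphine)molybdenum(III) chlorodiiodotris(pyridine)ruthenate(II)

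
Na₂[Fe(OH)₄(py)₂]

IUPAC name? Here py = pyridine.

The 2 sodium counter-ions carry a total charge of +2, so each complex ion is 2−.
Ligand charges: 2×pyridine (neutral), 4×hydroxo (-1 each); total -4. So Fe + (-4) = 2−, giving Fe = +2.
The complex ion is anionic, so iron takes the -ate form ferrate(II).

sodium tetrahydroxobis(pyridine)ferrate(II)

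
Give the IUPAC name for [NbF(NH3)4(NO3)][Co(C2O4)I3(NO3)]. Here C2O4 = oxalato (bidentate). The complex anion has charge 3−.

Both ions are complex: the cation is named first with the plain metal name, the anion second with the -ate form; each ion's ligands are alphabetised independently.
The complex anion is given as 3−; its ligand charges sum to -6, so Co = +3.
A 1:1 salt means the cation carries the equal and opposite charge, 3+.
Cation: ligand charges sum to -2; for the ion to be 3+, Nb = +5.

tetraamminefluoronitratoniobium(V) triiodonitratooxalatocobaltate(III)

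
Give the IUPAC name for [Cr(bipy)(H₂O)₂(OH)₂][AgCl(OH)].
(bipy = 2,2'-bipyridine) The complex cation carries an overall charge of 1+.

diaqua(2,2'-bipyridine)dihydroxochromium(III) chlorohydroxoargentate(I)

The complex cation is given as 1+; its ligand charges sum to -2, so Cr = +3.
A 1:1 salt means the anion carries the equal and opposite charge, 1−.
Anion: ligand charges sum to -2; for the ion to be 1−, Ag = +1.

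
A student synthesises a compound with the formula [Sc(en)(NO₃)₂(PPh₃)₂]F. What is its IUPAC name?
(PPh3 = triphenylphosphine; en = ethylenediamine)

The 1 fluoride counter-ion carries a total charge of -1, so each complex ion is 1+.
Ligand charges: 2×nitrato (-1 each), 2×triphenylphosphine (neutral), 1×ethylenediamine (neutral); total -2. So Sc + (-2) = 1+, giving Sc = +3.
Ligands are named alphabetically: ethylenediamine before nitrato before triphenylphosphine.

(ethylenediamine)dinitratobis(triphenylphosphine)scandium(III) fluoride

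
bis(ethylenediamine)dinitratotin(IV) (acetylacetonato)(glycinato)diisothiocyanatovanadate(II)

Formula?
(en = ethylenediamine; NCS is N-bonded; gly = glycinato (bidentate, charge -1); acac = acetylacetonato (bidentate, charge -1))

[Sn(en)2(NO3)2][V(acac)(gly)(NCS)2]

Cation [Sn…]: ligand charges -2, Sn(IV) ⇒ ion charge 2+.
Anion [V…]: ligand charges -4, V(II) ⇒ ion charge 2−.
One 2+ cation balances one 2− anion.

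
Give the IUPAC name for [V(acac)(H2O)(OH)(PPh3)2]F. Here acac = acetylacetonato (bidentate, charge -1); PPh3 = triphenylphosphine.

The 1 fluoride counter-ion carries a total charge of -1, so each complex ion is 1+.
Ligand charges: 1×hydroxo (-1 each), 1×acetylacetonato (-1 each), 2×triphenylphosphine (neutral), 1×aqua (neutral); total -2. So V + (-2) = 1+, giving V = +3.
Ligands are named alphabetically: acetylacetonato before aqua before hydroxo before triphenylphosphine.

(acetylacetonato)aquahydroxobis(triphenylphosphine)vanadium(III) fluoride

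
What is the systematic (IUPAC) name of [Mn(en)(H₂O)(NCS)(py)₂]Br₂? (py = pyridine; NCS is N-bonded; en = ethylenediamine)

The 2 bromide counter-ions carry a total charge of -2, so each complex ion is 2+.
Ligand charges: 2×pyridine (neutral), 1×isothiocyanato (-1 each), 1×ethylenediamine (neutral), 1×aqua (neutral); total -1. So Mn + (-1) = 2+, giving Mn = +3.
Ligands are named alphabetically: aqua before ethylenediamine before isothiocyanato before pyridine.

aqua(ethylenediamine)isothiocyanatobis(pyridine)manganese(III) bromide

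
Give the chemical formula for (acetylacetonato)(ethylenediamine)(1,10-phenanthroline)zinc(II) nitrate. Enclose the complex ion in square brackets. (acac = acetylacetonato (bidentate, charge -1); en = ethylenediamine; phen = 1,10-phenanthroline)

[Zn(acac)(en)(phen)]NO3

Ligands: 1 acetylacetonato (acac, -1), 1 ethylenediamine (en, neutral), 1 1,10-phenanthroline (phen, neutral). Ligand charge sum = -1.
Charge balance with nitrate (-1) requires 1 complex ion per 1 nitrate.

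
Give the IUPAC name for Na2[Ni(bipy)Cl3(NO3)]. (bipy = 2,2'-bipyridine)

The 2 sodium counter-ions carry a total charge of +2, so each complex ion is 2−.
Ligand charges: 3×chloro (-1 each), 1×2,2'-bipyridine (neutral), 1×nitrato (-1 each); total -4. So Ni + (-4) = 2−, giving Ni = +2.
Ligands are named alphabetically: bipyridine before chloro before nitrato.
The complex ion is anionic, so nickel takes the -ate form nickelate(II).

sodium (2,2'-bipyridine)trichloronitratonickelate(II)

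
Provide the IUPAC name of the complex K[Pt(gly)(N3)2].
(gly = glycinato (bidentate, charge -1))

The 1 potassium counter-ion carries a total charge of +1, so each complex ion is 1−.
Ligand charges: 1×glycinato (-1 each), 2×azido (-1 each); total -3. So Pt + (-3) = 1−, giving Pt = +2.
The complex ion is anionic, so platinum takes the -ate form platinate(II).

potassium diazido(glycinato)platinate(II)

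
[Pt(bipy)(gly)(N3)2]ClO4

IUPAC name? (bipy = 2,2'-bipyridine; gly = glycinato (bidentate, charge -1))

The 1 perchlorate counter-ion carries a total charge of -1, so each complex ion is 1+.
Ligand charges: 2×azido (-1 each), 1×2,2'-bipyridine (neutral), 1×glycinato (-1 each); total -3. So Pt + (-3) = 1+, giving Pt = +4.
Ligands are named alphabetically: azido before bipyridine before glycinato.

diazido(2,2'-bipyridine)(glycinato)platinum(IV) perchlorate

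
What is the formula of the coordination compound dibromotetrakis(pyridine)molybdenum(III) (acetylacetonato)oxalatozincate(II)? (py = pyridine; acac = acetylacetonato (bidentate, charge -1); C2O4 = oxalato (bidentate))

[MoBr2(py)4][Zn(acac)(C2O4)]

Cation [Mo…]: ligand charges -2, Mo(III) ⇒ ion charge 1+.
Anion [Zn…]: ligand charges -3, Zn(II) ⇒ ion charge 1−.
One 1+ cation balances one 1− anion.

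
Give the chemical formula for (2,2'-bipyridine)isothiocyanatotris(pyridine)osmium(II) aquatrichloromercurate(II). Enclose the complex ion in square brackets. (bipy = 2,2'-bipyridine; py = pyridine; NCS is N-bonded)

Cation [Os…]: ligand charges -1, Os(II) ⇒ ion charge 1+.
Anion [Hg…]: ligand charges -3, Hg(II) ⇒ ion charge 1−.
One 1+ cation balances one 1− anion.

[Os(bipy)(NCS)(py)3][HgCl3(H2O)]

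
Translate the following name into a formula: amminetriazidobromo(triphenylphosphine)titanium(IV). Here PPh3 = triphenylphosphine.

[TiBr(N3)3(NH3)(PPh3)]

Ligands: 1 bromo (Br, -1), 1 triphenylphosphine (PPh3, neutral), 3 azido (N3, -1), 1 ammine (NH3, neutral). Ligand charge sum = -4.
With Ti in oxidation state +4, the complex ion is [Ti...].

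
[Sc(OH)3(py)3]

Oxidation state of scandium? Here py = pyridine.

+3

No counter-ion: the bracketed complex is neutral.
Ligand charges: 3×OH = -3; 3×py neutral; sum -3.
Sc + (-3) = 0 ⇒ Sc is +3.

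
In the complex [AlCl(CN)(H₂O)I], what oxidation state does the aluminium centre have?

No counter-ion: the bracketed complex is neutral.
Ligand charges: 1×CN = -1; 1×Cl = -1; 1×H2O neutral; 1×I = -1; sum -3.
Al + (-3) = 0 ⇒ Al is +3.

+3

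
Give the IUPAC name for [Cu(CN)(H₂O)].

There is no counter-ion, so the complex is neutral overall.
Ligand charges: 1×aqua (neutral), 1×cyano (-1 each); total -1. So Cu + (-1) = 0, giving Cu = +1.
Ligands are named alphabetically: aqua before cyano.

aquacyanocopper(I)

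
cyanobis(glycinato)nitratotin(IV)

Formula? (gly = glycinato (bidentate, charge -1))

[Sn(CN)(gly)2(NO3)]

Ligands: 1 cyano (CN, -1), 1 nitrato (NO3, -1), 2 glycinato (gly, -1). Ligand charge sum = -4.
With Sn in oxidation state +4, the complex ion is [Sn...].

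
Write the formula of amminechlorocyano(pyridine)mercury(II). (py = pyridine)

[HgCl(CN)(NH3)(py)]

Ligands: 1 ammine (NH3, neutral), 1 chloro (Cl, -1), 1 cyano (CN, -1), 1 pyridine (py, neutral). Ligand charge sum = -2.
With Hg in oxidation state +2, the complex ion is [Hg...].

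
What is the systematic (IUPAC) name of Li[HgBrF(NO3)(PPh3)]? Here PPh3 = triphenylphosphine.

The 1 lithium counter-ion carries a total charge of +1, so each complex ion is 1−.
Ligand charges: 1×bromo (-1 each), 1×nitrato (-1 each), 1×triphenylphosphine (neutral), 1×fluoro (-1 each); total -3. So Hg + (-3) = 1−, giving Hg = +2.
The complex ion is anionic, so mercury takes the -ate form mercurate(II).

lithium bromofluoronitrato(triphenylphosphine)mercurate(II)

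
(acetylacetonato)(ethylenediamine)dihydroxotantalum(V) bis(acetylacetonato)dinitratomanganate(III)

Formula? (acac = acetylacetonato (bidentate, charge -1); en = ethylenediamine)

[Ta(acac)(en)(OH)2][Mn(acac)2(NO3)2]2

Cation [Ta…]: ligand charges -3, Ta(V) ⇒ ion charge 2+.
Anion [Mn…]: ligand charges -4, Mn(III) ⇒ ion charge 1−.
One 2+ cation requires 2 of the 1− anion.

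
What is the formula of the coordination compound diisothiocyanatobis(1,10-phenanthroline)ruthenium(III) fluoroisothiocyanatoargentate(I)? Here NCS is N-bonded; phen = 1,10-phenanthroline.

[Ru(NCS)2(phen)2][AgF(NCS)]

Cation [Ru…]: ligand charges -2, Ru(III) ⇒ ion charge 1+.
Anion [Ag…]: ligand charges -2, Ag(I) ⇒ ion charge 1−.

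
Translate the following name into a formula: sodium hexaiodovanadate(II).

Na4[VI6]

Ligands: 6 iodo (I, -1). Ligand charge sum = -6.
Charge balance with sodium (+1) requires 1 complex ion per 4 sodium.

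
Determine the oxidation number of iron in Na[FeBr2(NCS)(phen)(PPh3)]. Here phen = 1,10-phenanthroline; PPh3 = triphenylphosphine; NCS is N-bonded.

1 sodium outside the brackets (+1 each) → the complex ion is 1−.
Ligand charges: 1×phen neutral; 1×PPh3 neutral; 1×NCS = -1; 2×Br = -2; sum -3.
Fe + (-3) = 1− ⇒ Fe is +2.

+2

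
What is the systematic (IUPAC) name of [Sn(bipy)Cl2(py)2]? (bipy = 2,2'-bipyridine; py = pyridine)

There is no counter-ion, so the complex is neutral overall.
Ligand charges: 2×chloro (-1 each), 1×2,2'-bipyridine (neutral), 2×pyridine (neutral); total -2. So Sn + (-2) = 0, giving Sn = +2.
Ligands are named alphabetically: bipyridine before chloro before pyridine.

(2,2'-bipyridine)dichlorobis(pyridine)tin(II)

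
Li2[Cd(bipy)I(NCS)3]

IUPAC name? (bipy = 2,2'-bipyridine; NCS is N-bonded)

The 2 lithium counter-ions carry a total charge of +2, so each complex ion is 2−.
Ligand charges: 1×iodo (-1 each), 1×2,2'-bipyridine (neutral), 3×isothiocyanato (-1 each); total -4. So Cd + (-4) = 2−, giving Cd = +2.
The complex ion is anionic, so cadmium takes the -ate form cadmate(II).

lithium (2,2'-bipyridine)iodotriisothiocyanatocadmate(II)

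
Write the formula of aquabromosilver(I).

Ligands: 1 bromo (Br, -1), 1 aqua (H2O, neutral). Ligand charge sum = -1.
With Ag in oxidation state +1, the complex ion is [Ag...].

[AgBr(H2O)]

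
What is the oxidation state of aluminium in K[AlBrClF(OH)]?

1 potassium outside the brackets (+1 each) → the complex ion is 1−.
Ligand charges: 1×Cl = -1; 1×Br = -1; 1×OH = -1; 1×F = -1; sum -4.
Al + (-4) = 1− ⇒ Al is +3.

+3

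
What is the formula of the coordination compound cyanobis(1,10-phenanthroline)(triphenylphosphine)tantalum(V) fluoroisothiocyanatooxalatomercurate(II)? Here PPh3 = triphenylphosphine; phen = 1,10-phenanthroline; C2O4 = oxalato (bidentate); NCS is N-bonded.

Cation [Ta…]: ligand charges -1, Ta(V) ⇒ ion charge 4+.
Anion [Hg…]: ligand charges -4, Hg(II) ⇒ ion charge 2−.
One 4+ cation requires 2 of the 2− anion.

[Ta(CN)(phen)2(PPh3)][Hg(C2O4)F(NCS)]2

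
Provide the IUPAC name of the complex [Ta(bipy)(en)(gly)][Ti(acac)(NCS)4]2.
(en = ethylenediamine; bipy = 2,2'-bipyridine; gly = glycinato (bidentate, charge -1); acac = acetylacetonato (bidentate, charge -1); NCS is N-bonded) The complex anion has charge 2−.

Both ions are complex: the cation is named first with the plain metal name, the anion second with the -ate form; each ion's ligands are alphabetised independently.
The complex anion is given as 2−; its ligand charges sum to -5, so Ti = +3.
With 2 anions per cation, the cation must be 2×2 = 4+.
Cation: ligand charges sum to -1; for the ion to be 4+, Ta = +5.

(2,2'-bipyridine)(ethylenediamine)(glycinato)tantalum(V) (acetylacetonato)tetraisothiocyanatotitanate(III)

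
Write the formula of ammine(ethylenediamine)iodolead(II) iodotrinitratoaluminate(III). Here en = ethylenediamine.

Cation [Pb…]: ligand charges -1, Pb(II) ⇒ ion charge 1+.
Anion [Al…]: ligand charges -4, Al(III) ⇒ ion charge 1−.
One 1+ cation balances one 1− anion.

[Pb(en)I(NH3)][AlI(NO3)3]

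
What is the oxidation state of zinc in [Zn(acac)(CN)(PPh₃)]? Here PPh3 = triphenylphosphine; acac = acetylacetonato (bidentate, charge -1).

No counter-ion: the bracketed complex is neutral.
Ligand charges: 1×PPh3 neutral; 1×acac = -1; 1×CN = -1; sum -2.
Zn + (-2) = 0 ⇒ Zn is +2.

+2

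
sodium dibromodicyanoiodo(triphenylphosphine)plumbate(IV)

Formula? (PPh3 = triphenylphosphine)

Na[PbBr2(CN)2I(PPh3)]

Ligands: 2 cyano (CN, -1), 1 triphenylphosphine (PPh3, neutral), 2 bromo (Br, -1), 1 iodo (I, -1). Ligand charge sum = -5.
With Pb in oxidation state +4, the complex ion is [Pb...]^1−.
Charge balance with sodium (+1) requires 1 complex ion per 1 sodium.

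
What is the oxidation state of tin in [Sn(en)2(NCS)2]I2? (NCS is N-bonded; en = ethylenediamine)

2 iodide outside the brackets (-1 each) → the complex ion is 2+.
Ligand charges: 2×NCS = -2; 2×en neutral; sum -2.
Sn + (-2) = 2+ ⇒ Sn is +4.

+4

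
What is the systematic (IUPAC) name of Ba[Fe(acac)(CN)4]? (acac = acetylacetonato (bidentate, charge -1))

The 1 barium counter-ion carries a total charge of +2, so each complex ion is 2−.
Ligand charges: 1×acetylacetonato (-1 each), 4×cyano (-1 each); total -5. So Fe + (-5) = 2−, giving Fe = +3.
Ligands are named alphabetically: acetylacetonato before cyano.
The complex ion is anionic, so iron takes the -ate form ferrate(III).

barium (acetylacetonato)tetracyanoferrate(III)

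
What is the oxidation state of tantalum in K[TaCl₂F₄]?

1 potassium outside the brackets (+1 each) → the complex ion is 1−.
Ligand charges: 2×Cl = -2; 4×F = -4; sum -6.
Ta + (-6) = 1− ⇒ Ta is +5.

+5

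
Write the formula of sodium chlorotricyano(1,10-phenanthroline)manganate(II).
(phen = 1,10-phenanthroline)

Na2[MnCl(CN)3(phen)]

Ligands: 1 1,10-phenanthroline (phen, neutral), 3 cyano (CN, -1), 1 chloro (Cl, -1). Ligand charge sum = -4.
With Mn in oxidation state +2, the complex ion is [Mn...]^2−.
Charge balance with sodium (+1) requires 1 complex ion per 2 sodium.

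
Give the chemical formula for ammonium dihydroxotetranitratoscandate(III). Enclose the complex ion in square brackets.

(NH4)3[Sc(NO3)4(OH)2]

Ligands: 2 hydroxo (OH, -1), 4 nitrato (NO3, -1). Ligand charge sum = -6.
Charge balance with ammonium (+1) requires 1 complex ion per 3 ammonium.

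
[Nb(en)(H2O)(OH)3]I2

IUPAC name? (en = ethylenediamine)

aqua(ethylenediamine)trihydroxoniobium(V) iodide

The 2 iodide counter-ions carry a total charge of -2, so each complex ion is 2+.
Ligand charges: 1×aqua (neutral), 1×ethylenediamine (neutral), 3×hydroxo (-1 each); total -3. So Nb + (-3) = 2+, giving Nb = +5.
Ligands are named alphabetically: aqua before ethylenediamine before hydroxo.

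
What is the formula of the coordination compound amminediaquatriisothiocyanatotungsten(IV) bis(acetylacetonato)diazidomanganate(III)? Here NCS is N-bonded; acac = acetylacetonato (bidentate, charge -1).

Cation [W…]: ligand charges -3, W(IV) ⇒ ion charge 1+.
Anion [Mn…]: ligand charges -4, Mn(III) ⇒ ion charge 1−.
One 1+ cation balances one 1− anion.

[W(H2O)2(NCS)3(NH3)][Mn(acac)2(N3)2]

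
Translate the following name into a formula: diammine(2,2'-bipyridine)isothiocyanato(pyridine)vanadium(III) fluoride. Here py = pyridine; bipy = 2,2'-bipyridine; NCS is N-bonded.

Ligands: 1 pyridine (py, neutral), 1 2,2'-bipyridine (bipy, neutral), 1 isothiocyanato (NCS, -1), 2 ammine (NH3, neutral). Ligand charge sum = -1.
With V in oxidation state +3, the complex ion is [V...]^2+.
Charge balance with fluoride (-1) requires 1 complex ion per 2 fluoride.

[V(bipy)(NCS)(NH3)2(py)]F2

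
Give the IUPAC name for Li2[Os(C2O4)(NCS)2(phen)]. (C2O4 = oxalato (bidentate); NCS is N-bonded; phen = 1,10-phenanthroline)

The 2 lithium counter-ions carry a total charge of +2, so each complex ion is 2−.
Ligand charges: 1×oxalato (-2 each), 2×isothiocyanato (-1 each), 1×1,10-phenanthroline (neutral); total -4. So Os + (-4) = 2−, giving Os = +2.
The complex ion is anionic, so osmium takes the -ate form osmate(II).

lithium diisothiocyanatooxalato(1,10-phenanthroline)osmate(II)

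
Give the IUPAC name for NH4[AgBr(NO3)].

ammonium bromonitratoargentate(I)

The 1 ammonium counter-ion carries a total charge of +1, so each complex ion is 1−.
Ligand charges: 1×nitrato (-1 each), 1×bromo (-1 each); total -2. So Ag + (-2) = 1−, giving Ag = +1.
The complex ion is anionic, so silver takes the -ate form argentate(I).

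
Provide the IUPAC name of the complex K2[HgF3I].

The 2 potassium counter-ions carry a total charge of +2, so each complex ion is 2−.
Ligand charges: 3×fluoro (-1 each), 1×iodo (-1 each); total -4. So Hg + (-4) = 2−, giving Hg = +2.
Ligands are named alphabetically: fluoro before iodo.
The complex ion is anionic, so mercury takes the -ate form mercurate(II).

potassium trifluoroiodomercurate(II)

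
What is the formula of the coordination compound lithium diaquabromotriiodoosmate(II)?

Ligands: 2 aqua (H2O, neutral), 1 bromo (Br, -1), 3 iodo (I, -1). Ligand charge sum = -4.
With Os in oxidation state +2, the complex ion is [Os...]^2−.
Charge balance with lithium (+1) requires 1 complex ion per 2 lithium.

Li2[OsBr(H2O)2I3]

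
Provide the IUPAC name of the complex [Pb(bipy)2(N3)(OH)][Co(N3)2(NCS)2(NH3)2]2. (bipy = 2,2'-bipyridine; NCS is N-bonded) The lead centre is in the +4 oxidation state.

Both ions are complex: the cation is named first with the plain metal name, the anion second with the -ate form; each ion's ligands are alphabetised independently.
Pb is given as +4; the cation's ligand charges sum to -2, so the complex cation is 2+.
With 2 anions per cation, each anion must be 2/2 = 1−.
Anion: ligand charges sum to -4; for the ion to be 1−, Co = +3.

azidobis(2,2'-bipyridine)hydroxolead(IV) diamminediazidodiisothiocyanatocobaltate(III)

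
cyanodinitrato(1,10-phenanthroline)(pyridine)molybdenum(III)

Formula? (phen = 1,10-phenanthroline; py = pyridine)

[Mo(CN)(NO3)2(phen)(py)]

Ligands: 1 cyano (CN, -1), 1 1,10-phenanthroline (phen, neutral), 2 nitrato (NO3, -1), 1 pyridine (py, neutral). Ligand charge sum = -3.
With Mo in oxidation state +3, the complex ion is [Mo...].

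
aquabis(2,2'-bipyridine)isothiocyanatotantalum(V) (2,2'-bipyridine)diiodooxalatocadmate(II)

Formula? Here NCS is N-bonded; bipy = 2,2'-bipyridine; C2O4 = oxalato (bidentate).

Cation [Ta…]: ligand charges -1, Ta(V) ⇒ ion charge 4+.
Anion [Cd…]: ligand charges -4, Cd(II) ⇒ ion charge 2−.
One 4+ cation requires 2 of the 2− anion.

[Ta(bipy)2(H2O)(NCS)][Cd(bipy)(C2O4)I2]2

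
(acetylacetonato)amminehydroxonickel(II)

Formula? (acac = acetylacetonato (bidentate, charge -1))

Ligands: 1 ammine (NH3, neutral), 1 hydroxo (OH, -1), 1 acetylacetonato (acac, -1). Ligand charge sum = -2.
With Ni in oxidation state +2, the complex ion is [Ni...].

[Ni(acac)(NH3)(OH)]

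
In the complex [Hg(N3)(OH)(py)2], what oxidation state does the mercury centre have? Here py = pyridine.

+2

No counter-ion: the bracketed complex is neutral.
Ligand charges: 1×N3 = -1; 1×OH = -1; 2×py neutral; sum -2.
Hg + (-2) = 0 ⇒ Hg is +2.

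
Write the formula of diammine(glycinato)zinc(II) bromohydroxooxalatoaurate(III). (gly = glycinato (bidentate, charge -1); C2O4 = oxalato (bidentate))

[Zn(gly)(NH3)2][AuBr(C2O4)(OH)]

Cation [Zn…]: ligand charges -1, Zn(II) ⇒ ion charge 1+.
Anion [Au…]: ligand charges -4, Au(III) ⇒ ion charge 1−.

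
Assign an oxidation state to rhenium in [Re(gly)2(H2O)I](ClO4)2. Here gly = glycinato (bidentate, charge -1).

2 perchlorate outside the brackets (-1 each) → the complex ion is 2+.
Ligand charges: 1×H2O neutral; 2×gly = -2; 1×I = -1; sum -3.
Re + (-3) = 2+ ⇒ Re is +5.

+5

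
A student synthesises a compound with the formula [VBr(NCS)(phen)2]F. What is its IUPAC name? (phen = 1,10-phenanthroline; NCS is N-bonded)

The 1 fluoride counter-ion carries a total charge of -1, so each complex ion is 1+.
Ligand charges: 2×1,10-phenanthroline (neutral), 1×bromo (-1 each), 1×isothiocyanato (-1 each); total -2. So V + (-2) = 1+, giving V = +3.
Ligands are named alphabetically: bromo before isothiocyanato before phenanthroline.

bromoisothiocyanatobis(1,10-phenanthroline)vanadium(III) fluoride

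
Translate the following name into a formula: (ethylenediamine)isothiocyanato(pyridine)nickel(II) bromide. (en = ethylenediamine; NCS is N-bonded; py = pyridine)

[Ni(en)(NCS)(py)]Br

Ligands: 1 ethylenediamine (en, neutral), 1 isothiocyanato (NCS, -1), 1 pyridine (py, neutral). Ligand charge sum = -1.
With Ni in oxidation state +2, the complex ion is [Ni...]^1+.
Charge balance with bromide (-1) requires 1 complex ion per 1 bromide.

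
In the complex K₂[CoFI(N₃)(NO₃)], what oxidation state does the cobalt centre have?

+2

2 potassium outside the brackets (+1 each) → the complex ion is 2−.
Ligand charges: 1×I = -1; 1×N3 = -1; 1×F = -1; 1×NO3 = -1; sum -4.
Co + (-4) = 2− ⇒ Co is +2.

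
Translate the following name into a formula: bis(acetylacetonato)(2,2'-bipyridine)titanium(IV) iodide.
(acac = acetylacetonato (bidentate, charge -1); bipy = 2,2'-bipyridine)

Ligands: 2 acetylacetonato (acac, -1), 1 2,2'-bipyridine (bipy, neutral). Ligand charge sum = -2.
Charge balance with iodide (-1) requires 1 complex ion per 2 iodide.

[Ti(acac)2(bipy)]I2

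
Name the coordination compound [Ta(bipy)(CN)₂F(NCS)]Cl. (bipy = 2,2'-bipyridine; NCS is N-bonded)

(2,2'-bipyridine)dicyanofluoroisothiocyanatotantalum(V) chloride

The 1 chloride counter-ion carries a total charge of -1, so each complex ion is 1+.
Ligand charges: 2×cyano (-1 each), 1×2,2'-bipyridine (neutral), 1×isothiocyanato (-1 each), 1×fluoro (-1 each); total -4. So Ta + (-4) = 1+, giving Ta = +5.
Ligands are named alphabetically: bipyridine before cyano before fluoro before isothiocyanato.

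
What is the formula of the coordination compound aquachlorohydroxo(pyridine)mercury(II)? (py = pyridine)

Ligands: 1 pyridine (py, neutral), 1 chloro (Cl, -1), 1 hydroxo (OH, -1), 1 aqua (H2O, neutral). Ligand charge sum = -2.
With Hg in oxidation state +2, the complex ion is [Hg...].

[HgCl(H2O)(OH)(py)]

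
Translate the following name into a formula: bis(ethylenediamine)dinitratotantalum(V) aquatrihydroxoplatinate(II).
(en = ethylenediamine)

[Ta(en)2(NO3)2][Pt(H2O)(OH)3]3

Cation [Ta…]: ligand charges -2, Ta(V) ⇒ ion charge 3+.
Anion [Pt…]: ligand charges -3, Pt(II) ⇒ ion charge 1−.
One 3+ cation requires 3 of the 1− anion.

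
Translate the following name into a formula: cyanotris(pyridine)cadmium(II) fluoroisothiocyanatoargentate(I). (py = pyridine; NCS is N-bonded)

[Cd(CN)(py)3][AgF(NCS)]

Cation [Cd…]: ligand charges -1, Cd(II) ⇒ ion charge 1+.
Anion [Ag…]: ligand charges -2, Ag(I) ⇒ ion charge 1−.
One 1+ cation balances one 1− anion.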